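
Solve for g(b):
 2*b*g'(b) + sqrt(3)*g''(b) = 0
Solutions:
 g(b) = C1 + C2*erf(3^(3/4)*b/3)


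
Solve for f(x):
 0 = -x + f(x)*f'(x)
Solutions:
 f(x) = -sqrt(C1 + x^2)
 f(x) = sqrt(C1 + x^2)


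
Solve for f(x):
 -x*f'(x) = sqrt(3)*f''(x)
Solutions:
 f(x) = C1 + C2*erf(sqrt(2)*3^(3/4)*x/6)


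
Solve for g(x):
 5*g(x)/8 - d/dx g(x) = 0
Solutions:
 g(x) = C1*exp(5*x/8)


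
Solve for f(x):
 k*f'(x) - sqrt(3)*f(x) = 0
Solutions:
 f(x) = C1*exp(sqrt(3)*x/k)


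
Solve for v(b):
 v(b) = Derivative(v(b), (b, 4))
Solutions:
 v(b) = C1*exp(-b) + C2*exp(b) + C3*sin(b) + C4*cos(b)


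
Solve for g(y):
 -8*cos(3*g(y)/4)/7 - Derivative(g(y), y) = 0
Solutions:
 8*y/7 - 2*log(sin(3*g(y)/4) - 1)/3 + 2*log(sin(3*g(y)/4) + 1)/3 = C1


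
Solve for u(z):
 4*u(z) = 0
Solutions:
 u(z) = 0


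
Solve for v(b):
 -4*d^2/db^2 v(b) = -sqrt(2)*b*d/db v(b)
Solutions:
 v(b) = C1 + C2*erfi(2^(3/4)*b/4)


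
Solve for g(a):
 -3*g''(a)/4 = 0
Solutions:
 g(a) = C1 + C2*a


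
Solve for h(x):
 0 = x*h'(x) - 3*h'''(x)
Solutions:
 h(x) = C1 + Integral(C2*airyai(3^(2/3)*x/3) + C3*airybi(3^(2/3)*x/3), x)


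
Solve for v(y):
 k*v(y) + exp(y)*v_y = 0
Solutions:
 v(y) = C1*exp(k*exp(-y))


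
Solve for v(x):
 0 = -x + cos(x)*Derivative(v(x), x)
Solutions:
 v(x) = C1 + Integral(x/cos(x), x)


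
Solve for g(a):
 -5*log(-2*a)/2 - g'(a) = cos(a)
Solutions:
 g(a) = C1 - 5*a*log(-a)/2 - 5*a*log(2)/2 + 5*a/2 - sin(a)


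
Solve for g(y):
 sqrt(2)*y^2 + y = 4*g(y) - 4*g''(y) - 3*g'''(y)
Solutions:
 g(y) = C1*exp(-y*(8*2^(2/3)/(9*sqrt(537) + 211)^(1/3) + 8 + 2^(1/3)*(9*sqrt(537) + 211)^(1/3))/18)*sin(2^(1/3)*sqrt(3)*y*(-(9*sqrt(537) + 211)^(1/3) + 8*2^(1/3)/(9*sqrt(537) + 211)^(1/3))/18) + C2*exp(-y*(8*2^(2/3)/(9*sqrt(537) + 211)^(1/3) + 8 + 2^(1/3)*(9*sqrt(537) + 211)^(1/3))/18)*cos(2^(1/3)*sqrt(3)*y*(-(9*sqrt(537) + 211)^(1/3) + 8*2^(1/3)/(9*sqrt(537) + 211)^(1/3))/18) + C3*exp(y*(-4 + 8*2^(2/3)/(9*sqrt(537) + 211)^(1/3) + 2^(1/3)*(9*sqrt(537) + 211)^(1/3))/9) + sqrt(2)*y^2/4 + y/4 + sqrt(2)/2


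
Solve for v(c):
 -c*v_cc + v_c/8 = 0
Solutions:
 v(c) = C1 + C2*c^(9/8)


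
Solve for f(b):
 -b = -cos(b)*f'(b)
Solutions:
 f(b) = C1 + Integral(b/cos(b), b)


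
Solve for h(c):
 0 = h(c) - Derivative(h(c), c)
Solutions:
 h(c) = C1*exp(c)


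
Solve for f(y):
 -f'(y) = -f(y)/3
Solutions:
 f(y) = C1*exp(y/3)


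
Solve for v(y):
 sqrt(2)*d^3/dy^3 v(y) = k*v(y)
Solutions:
 v(y) = C1*exp(2^(5/6)*k^(1/3)*y/2) + C2*exp(2^(5/6)*k^(1/3)*y*(-1 + sqrt(3)*I)/4) + C3*exp(-2^(5/6)*k^(1/3)*y*(1 + sqrt(3)*I)/4)


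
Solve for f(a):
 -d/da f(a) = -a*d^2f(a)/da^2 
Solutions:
 f(a) = C1 + C2*a^2


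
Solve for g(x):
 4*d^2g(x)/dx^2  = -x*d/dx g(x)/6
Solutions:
 g(x) = C1 + C2*erf(sqrt(3)*x/12)


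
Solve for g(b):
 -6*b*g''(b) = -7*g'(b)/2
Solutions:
 g(b) = C1 + C2*b^(19/12)


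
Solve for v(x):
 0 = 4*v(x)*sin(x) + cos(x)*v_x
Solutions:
 v(x) = C1*cos(x)^4


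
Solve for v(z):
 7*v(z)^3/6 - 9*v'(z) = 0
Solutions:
 v(z) = -3*sqrt(3)*sqrt(-1/(C1 + 7*z))
 v(z) = 3*sqrt(3)*sqrt(-1/(C1 + 7*z))


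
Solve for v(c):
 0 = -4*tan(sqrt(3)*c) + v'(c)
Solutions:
 v(c) = C1 - 4*sqrt(3)*log(cos(sqrt(3)*c))/3


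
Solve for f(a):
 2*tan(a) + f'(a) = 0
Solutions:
 f(a) = C1 + 2*log(cos(a))


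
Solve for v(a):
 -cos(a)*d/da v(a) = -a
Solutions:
 v(a) = C1 + Integral(a/cos(a), a)


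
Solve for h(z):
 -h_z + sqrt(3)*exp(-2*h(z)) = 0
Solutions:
 h(z) = log(-sqrt(C1 + 2*sqrt(3)*z))
 h(z) = log(C1 + 2*sqrt(3)*z)/2


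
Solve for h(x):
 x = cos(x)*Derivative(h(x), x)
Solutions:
 h(x) = C1 + Integral(x/cos(x), x)


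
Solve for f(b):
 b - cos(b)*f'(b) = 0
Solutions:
 f(b) = C1 + Integral(b/cos(b), b)


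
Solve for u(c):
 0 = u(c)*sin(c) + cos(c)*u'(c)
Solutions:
 u(c) = C1*cos(c)


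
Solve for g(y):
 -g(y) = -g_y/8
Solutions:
 g(y) = C1*exp(8*y)


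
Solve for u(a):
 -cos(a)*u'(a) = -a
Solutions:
 u(a) = C1 + Integral(a/cos(a), a)


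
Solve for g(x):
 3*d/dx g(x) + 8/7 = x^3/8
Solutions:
 g(x) = C1 + x^4/96 - 8*x/21


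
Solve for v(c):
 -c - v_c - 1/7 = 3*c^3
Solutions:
 v(c) = C1 - 3*c^4/4 - c^2/2 - c/7


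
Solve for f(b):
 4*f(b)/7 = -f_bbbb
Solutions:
 f(b) = (C1*sin(7^(3/4)*b/7) + C2*cos(7^(3/4)*b/7))*exp(-7^(3/4)*b/7) + (C3*sin(7^(3/4)*b/7) + C4*cos(7^(3/4)*b/7))*exp(7^(3/4)*b/7)


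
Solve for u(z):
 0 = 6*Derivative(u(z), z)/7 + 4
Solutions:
 u(z) = C1 - 14*z/3


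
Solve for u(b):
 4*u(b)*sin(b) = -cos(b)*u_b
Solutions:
 u(b) = C1*cos(b)^4


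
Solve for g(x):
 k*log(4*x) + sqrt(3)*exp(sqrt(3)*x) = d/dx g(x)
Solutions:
 g(x) = C1 + k*x*log(x) + k*x*(-1 + 2*log(2)) + exp(sqrt(3)*x)


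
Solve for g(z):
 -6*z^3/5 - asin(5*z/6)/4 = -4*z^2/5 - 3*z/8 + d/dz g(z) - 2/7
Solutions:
 g(z) = C1 - 3*z^4/10 + 4*z^3/15 + 3*z^2/16 - z*asin(5*z/6)/4 + 2*z/7 - sqrt(36 - 25*z^2)/20


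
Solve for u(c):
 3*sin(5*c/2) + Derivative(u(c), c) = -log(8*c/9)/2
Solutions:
 u(c) = C1 - c*log(c)/2 - 3*c*log(2)/2 + c/2 + c*log(3) + 6*cos(5*c/2)/5


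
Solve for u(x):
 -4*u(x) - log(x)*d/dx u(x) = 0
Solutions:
 u(x) = C1*exp(-4*li(x))


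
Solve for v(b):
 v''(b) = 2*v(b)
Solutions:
 v(b) = C1*exp(-sqrt(2)*b) + C2*exp(sqrt(2)*b)


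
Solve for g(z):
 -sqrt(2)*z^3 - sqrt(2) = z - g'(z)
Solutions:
 g(z) = C1 + sqrt(2)*z^4/4 + z^2/2 + sqrt(2)*z


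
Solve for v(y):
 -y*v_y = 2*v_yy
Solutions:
 v(y) = C1 + C2*erf(y/2)


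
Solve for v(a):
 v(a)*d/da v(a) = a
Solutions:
 v(a) = -sqrt(C1 + a^2)
 v(a) = sqrt(C1 + a^2)


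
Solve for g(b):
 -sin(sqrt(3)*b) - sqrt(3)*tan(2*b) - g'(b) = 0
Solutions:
 g(b) = C1 + sqrt(3)*log(cos(2*b))/2 + sqrt(3)*cos(sqrt(3)*b)/3


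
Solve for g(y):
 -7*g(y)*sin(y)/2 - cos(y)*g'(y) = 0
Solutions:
 g(y) = C1*cos(y)^(7/2)


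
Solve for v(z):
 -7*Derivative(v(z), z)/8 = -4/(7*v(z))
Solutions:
 v(z) = -sqrt(C1 + 64*z)/7
 v(z) = sqrt(C1 + 64*z)/7


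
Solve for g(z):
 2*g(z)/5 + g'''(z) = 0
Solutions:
 g(z) = C3*exp(-2^(1/3)*5^(2/3)*z/5) + (C1*sin(2^(1/3)*sqrt(3)*5^(2/3)*z/10) + C2*cos(2^(1/3)*sqrt(3)*5^(2/3)*z/10))*exp(2^(1/3)*5^(2/3)*z/10)


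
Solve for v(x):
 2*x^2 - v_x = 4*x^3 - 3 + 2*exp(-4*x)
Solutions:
 v(x) = C1 - x^4 + 2*x^3/3 + 3*x + exp(-4*x)/2


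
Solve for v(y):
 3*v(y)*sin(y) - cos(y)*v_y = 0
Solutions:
 v(y) = C1/cos(y)^3


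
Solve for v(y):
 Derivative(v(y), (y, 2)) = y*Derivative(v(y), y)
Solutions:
 v(y) = C1 + C2*erfi(sqrt(2)*y/2)


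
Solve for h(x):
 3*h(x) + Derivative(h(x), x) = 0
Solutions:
 h(x) = C1*exp(-3*x)


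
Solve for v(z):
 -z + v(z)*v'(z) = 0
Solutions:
 v(z) = -sqrt(C1 + z^2)
 v(z) = sqrt(C1 + z^2)


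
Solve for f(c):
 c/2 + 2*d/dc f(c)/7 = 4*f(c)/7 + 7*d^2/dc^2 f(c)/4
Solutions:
 f(c) = 7*c/8 + (C1*sin(16*sqrt(3)*c/49) + C2*cos(16*sqrt(3)*c/49))*exp(4*c/49) + 7/16


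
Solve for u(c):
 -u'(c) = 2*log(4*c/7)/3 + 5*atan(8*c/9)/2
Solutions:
 u(c) = C1 - 2*c*log(c)/3 - 5*c*atan(8*c/9)/2 - 4*c*log(2)/3 + 2*c/3 + 2*c*log(7)/3 + 45*log(64*c^2 + 81)/32


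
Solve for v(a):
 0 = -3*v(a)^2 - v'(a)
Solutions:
 v(a) = 1/(C1 + 3*a)


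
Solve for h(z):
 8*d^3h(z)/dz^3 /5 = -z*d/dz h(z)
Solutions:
 h(z) = C1 + Integral(C2*airyai(-5^(1/3)*z/2) + C3*airybi(-5^(1/3)*z/2), z)


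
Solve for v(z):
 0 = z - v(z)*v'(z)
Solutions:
 v(z) = -sqrt(C1 + z^2)
 v(z) = sqrt(C1 + z^2)


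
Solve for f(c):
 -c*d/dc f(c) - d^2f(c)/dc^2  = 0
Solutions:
 f(c) = C1 + C2*erf(sqrt(2)*c/2)


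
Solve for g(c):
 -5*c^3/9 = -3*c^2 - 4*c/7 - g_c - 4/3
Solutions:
 g(c) = C1 + 5*c^4/36 - c^3 - 2*c^2/7 - 4*c/3


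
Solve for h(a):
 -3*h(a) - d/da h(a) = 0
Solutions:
 h(a) = C1*exp(-3*a)


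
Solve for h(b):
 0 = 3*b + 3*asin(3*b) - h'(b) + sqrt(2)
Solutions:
 h(b) = C1 + 3*b^2/2 + 3*b*asin(3*b) + sqrt(2)*b + sqrt(1 - 9*b^2)


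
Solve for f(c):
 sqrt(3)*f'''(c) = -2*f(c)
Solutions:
 f(c) = C3*exp(-2^(1/3)*3^(5/6)*c/3) + (C1*sin(6^(1/3)*c/2) + C2*cos(6^(1/3)*c/2))*exp(2^(1/3)*3^(5/6)*c/6)


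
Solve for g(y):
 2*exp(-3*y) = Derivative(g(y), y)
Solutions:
 g(y) = C1 - 2*exp(-3*y)/3


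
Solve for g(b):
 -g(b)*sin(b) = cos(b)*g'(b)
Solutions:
 g(b) = C1*cos(b)


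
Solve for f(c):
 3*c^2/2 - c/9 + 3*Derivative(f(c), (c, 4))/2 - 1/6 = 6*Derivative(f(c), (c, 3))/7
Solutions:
 f(c) = C1 + C2*c + C3*c^2 + C4*exp(4*c/7) + 7*c^5/240 + 1295*c^4/5184 + 8897*c^3/5184


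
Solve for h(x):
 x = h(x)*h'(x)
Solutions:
 h(x) = -sqrt(C1 + x^2)
 h(x) = sqrt(C1 + x^2)


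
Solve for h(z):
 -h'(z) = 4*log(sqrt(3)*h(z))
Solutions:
 Integral(1/(2*log(_y) + log(3)), (_y, h(z)))/2 = C1 - z


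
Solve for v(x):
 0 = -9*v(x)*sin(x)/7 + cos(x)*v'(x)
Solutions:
 v(x) = C1/cos(x)^(9/7)


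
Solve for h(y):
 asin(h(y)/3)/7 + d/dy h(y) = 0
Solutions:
 Integral(1/asin(_y/3), (_y, h(y))) = C1 - y/7


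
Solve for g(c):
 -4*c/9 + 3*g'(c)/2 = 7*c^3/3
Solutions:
 g(c) = C1 + 7*c^4/18 + 4*c^2/27


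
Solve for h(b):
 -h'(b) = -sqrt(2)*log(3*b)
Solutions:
 h(b) = C1 + sqrt(2)*b*log(b) - sqrt(2)*b + sqrt(2)*b*log(3)


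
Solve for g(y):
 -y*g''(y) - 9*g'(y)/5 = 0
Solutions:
 g(y) = C1 + C2/y^(4/5)


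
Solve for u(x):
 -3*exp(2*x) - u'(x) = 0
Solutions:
 u(x) = C1 - 3*exp(2*x)/2


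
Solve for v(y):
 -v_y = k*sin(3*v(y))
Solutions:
 v(y) = -acos((-C1 - exp(6*k*y))/(C1 - exp(6*k*y)))/3 + 2*pi/3
 v(y) = acos((-C1 - exp(6*k*y))/(C1 - exp(6*k*y)))/3


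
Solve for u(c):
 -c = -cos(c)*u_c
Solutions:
 u(c) = C1 + Integral(c/cos(c), c)


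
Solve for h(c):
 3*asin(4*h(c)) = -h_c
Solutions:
 Integral(1/asin(4*_y), (_y, h(c))) = C1 - 3*c


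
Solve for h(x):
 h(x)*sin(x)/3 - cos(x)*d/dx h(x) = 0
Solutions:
 h(x) = C1/cos(x)^(1/3)


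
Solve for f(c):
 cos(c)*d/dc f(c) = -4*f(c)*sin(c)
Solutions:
 f(c) = C1*cos(c)^4


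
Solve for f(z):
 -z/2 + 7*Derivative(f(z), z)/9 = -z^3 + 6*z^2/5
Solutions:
 f(z) = C1 - 9*z^4/28 + 18*z^3/35 + 9*z^2/28


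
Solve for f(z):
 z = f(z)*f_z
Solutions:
 f(z) = -sqrt(C1 + z^2)
 f(z) = sqrt(C1 + z^2)


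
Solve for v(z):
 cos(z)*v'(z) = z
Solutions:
 v(z) = C1 + Integral(z/cos(z), z)


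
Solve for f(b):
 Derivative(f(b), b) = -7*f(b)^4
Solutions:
 f(b) = (-3^(2/3) - 3*3^(1/6)*I)*(1/(C1 + 7*b))^(1/3)/6
 f(b) = (-3^(2/3) + 3*3^(1/6)*I)*(1/(C1 + 7*b))^(1/3)/6
 f(b) = (1/(C1 + 21*b))^(1/3)


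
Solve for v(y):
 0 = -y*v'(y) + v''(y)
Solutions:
 v(y) = C1 + C2*erfi(sqrt(2)*y/2)


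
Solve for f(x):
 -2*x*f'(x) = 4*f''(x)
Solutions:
 f(x) = C1 + C2*erf(x/2)


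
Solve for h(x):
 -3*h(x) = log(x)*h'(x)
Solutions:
 h(x) = C1*exp(-3*li(x))


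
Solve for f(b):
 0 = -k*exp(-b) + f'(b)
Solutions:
 f(b) = C1 - k*exp(-b)


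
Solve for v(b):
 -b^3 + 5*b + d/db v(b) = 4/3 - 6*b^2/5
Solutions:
 v(b) = C1 + b^4/4 - 2*b^3/5 - 5*b^2/2 + 4*b/3


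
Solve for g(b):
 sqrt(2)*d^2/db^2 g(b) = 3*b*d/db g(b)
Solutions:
 g(b) = C1 + C2*erfi(2^(1/4)*sqrt(3)*b/2)


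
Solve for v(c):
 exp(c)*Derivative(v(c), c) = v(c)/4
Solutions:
 v(c) = C1*exp(-exp(-c)/4)


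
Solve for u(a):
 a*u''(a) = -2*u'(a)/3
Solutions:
 u(a) = C1 + C2*a^(1/3)


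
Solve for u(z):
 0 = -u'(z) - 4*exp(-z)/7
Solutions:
 u(z) = C1 + 4*exp(-z)/7


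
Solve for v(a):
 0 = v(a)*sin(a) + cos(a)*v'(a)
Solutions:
 v(a) = C1*cos(a)


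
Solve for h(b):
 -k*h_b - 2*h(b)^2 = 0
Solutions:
 h(b) = k/(C1*k + 2*b)


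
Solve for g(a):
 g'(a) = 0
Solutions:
 g(a) = C1


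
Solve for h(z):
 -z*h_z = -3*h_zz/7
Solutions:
 h(z) = C1 + C2*erfi(sqrt(42)*z/6)


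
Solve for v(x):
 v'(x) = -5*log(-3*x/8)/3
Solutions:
 v(x) = C1 - 5*x*log(-x)/3 + x*(-5*log(3)/3 + 5/3 + 5*log(2))


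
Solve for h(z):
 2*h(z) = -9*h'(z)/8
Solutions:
 h(z) = C1*exp(-16*z/9)


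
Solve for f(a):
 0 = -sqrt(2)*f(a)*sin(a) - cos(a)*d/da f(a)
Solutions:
 f(a) = C1*cos(a)^(sqrt(2))


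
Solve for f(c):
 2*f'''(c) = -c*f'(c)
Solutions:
 f(c) = C1 + Integral(C2*airyai(-2^(2/3)*c/2) + C3*airybi(-2^(2/3)*c/2), c)


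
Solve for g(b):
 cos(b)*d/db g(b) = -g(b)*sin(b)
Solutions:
 g(b) = C1*cos(b)


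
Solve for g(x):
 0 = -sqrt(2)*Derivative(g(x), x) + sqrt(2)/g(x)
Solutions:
 g(x) = -sqrt(C1 + 2*x)
 g(x) = sqrt(C1 + 2*x)


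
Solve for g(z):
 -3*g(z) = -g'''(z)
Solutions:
 g(z) = C3*exp(3^(1/3)*z) + (C1*sin(3^(5/6)*z/2) + C2*cos(3^(5/6)*z/2))*exp(-3^(1/3)*z/2)


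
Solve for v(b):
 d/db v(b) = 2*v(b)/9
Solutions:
 v(b) = C1*exp(2*b/9)


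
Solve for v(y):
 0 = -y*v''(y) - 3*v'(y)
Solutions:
 v(y) = C1 + C2/y^2


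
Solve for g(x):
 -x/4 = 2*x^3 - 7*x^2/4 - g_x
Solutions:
 g(x) = C1 + x^4/2 - 7*x^3/12 + x^2/8


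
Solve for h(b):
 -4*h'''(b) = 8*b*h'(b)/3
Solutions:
 h(b) = C1 + Integral(C2*airyai(-2^(1/3)*3^(2/3)*b/3) + C3*airybi(-2^(1/3)*3^(2/3)*b/3), b)


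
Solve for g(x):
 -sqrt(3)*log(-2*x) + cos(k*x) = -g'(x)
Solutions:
 g(x) = C1 + sqrt(3)*x*(log(-x) - 1) + sqrt(3)*x*log(2) - Piecewise((sin(k*x)/k, Ne(k, 0)), (x, True))


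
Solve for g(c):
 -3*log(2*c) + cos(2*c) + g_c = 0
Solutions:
 g(c) = C1 + 3*c*log(c) - 3*c + 3*c*log(2) - sin(2*c)/2


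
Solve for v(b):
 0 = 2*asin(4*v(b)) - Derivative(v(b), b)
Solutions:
 Integral(1/asin(4*_y), (_y, v(b))) = C1 + 2*b


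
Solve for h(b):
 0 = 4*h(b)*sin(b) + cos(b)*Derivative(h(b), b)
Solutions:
 h(b) = C1*cos(b)^4


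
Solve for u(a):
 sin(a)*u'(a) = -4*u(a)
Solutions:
 u(a) = C1*(cos(a)^2 + 2*cos(a) + 1)/(cos(a)^2 - 2*cos(a) + 1)


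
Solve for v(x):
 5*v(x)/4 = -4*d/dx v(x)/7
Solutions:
 v(x) = C1*exp(-35*x/16)


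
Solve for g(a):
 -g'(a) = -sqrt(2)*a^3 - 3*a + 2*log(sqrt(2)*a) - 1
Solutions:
 g(a) = C1 + sqrt(2)*a^4/4 + 3*a^2/2 - 2*a*log(a) - a*log(2) + 3*a


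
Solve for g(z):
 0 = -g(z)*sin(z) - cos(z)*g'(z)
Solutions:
 g(z) = C1*cos(z)


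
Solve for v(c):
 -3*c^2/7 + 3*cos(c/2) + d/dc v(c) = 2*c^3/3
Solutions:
 v(c) = C1 + c^4/6 + c^3/7 - 6*sin(c/2)


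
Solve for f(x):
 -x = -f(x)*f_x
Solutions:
 f(x) = -sqrt(C1 + x^2)
 f(x) = sqrt(C1 + x^2)


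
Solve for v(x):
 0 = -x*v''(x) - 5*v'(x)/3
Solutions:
 v(x) = C1 + C2/x^(2/3)


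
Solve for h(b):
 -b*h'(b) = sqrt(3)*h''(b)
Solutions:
 h(b) = C1 + C2*erf(sqrt(2)*3^(3/4)*b/6)


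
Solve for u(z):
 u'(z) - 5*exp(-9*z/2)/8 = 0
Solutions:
 u(z) = C1 - 5*exp(-9*z/2)/36


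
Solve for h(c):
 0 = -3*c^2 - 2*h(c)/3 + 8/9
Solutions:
 h(c) = 4/3 - 9*c^2/2


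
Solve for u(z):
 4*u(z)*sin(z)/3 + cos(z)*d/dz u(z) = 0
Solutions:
 u(z) = C1*cos(z)^(4/3)


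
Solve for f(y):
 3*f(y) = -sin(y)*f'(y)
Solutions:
 f(y) = C1*(cos(y) + 1)^(3/2)/(cos(y) - 1)^(3/2)


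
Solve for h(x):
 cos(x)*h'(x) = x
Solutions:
 h(x) = C1 + Integral(x/cos(x), x)


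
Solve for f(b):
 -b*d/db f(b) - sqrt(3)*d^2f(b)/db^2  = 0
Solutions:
 f(b) = C1 + C2*erf(sqrt(2)*3^(3/4)*b/6)


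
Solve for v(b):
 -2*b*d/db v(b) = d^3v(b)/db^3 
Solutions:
 v(b) = C1 + Integral(C2*airyai(-2^(1/3)*b) + C3*airybi(-2^(1/3)*b), b)


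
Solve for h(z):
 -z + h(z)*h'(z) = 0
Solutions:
 h(z) = -sqrt(C1 + z^2)
 h(z) = sqrt(C1 + z^2)


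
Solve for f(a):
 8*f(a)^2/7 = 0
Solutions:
 f(a) = 0


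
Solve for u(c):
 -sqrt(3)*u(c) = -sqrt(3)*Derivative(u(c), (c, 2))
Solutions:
 u(c) = C1*exp(-c) + C2*exp(c)


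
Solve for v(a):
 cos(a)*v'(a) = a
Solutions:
 v(a) = C1 + Integral(a/cos(a), a)


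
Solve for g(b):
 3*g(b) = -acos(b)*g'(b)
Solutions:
 g(b) = C1*exp(-3*Integral(1/acos(b), b))


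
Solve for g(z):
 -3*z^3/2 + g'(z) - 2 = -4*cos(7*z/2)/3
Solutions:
 g(z) = C1 + 3*z^4/8 + 2*z - 8*sin(7*z/2)/21


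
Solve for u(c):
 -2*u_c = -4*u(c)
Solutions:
 u(c) = C1*exp(2*c)


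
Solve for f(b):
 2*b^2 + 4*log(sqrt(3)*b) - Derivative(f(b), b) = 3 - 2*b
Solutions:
 f(b) = C1 + 2*b^3/3 + b^2 + 4*b*log(b) - 7*b + b*log(9)


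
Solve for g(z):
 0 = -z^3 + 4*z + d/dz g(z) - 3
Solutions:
 g(z) = C1 + z^4/4 - 2*z^2 + 3*z


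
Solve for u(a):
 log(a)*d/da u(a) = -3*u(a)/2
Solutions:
 u(a) = C1*exp(-3*li(a)/2)


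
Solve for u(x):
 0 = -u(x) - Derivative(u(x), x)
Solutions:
 u(x) = C1*exp(-x)


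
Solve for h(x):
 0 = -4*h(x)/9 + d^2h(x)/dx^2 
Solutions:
 h(x) = C1*exp(-2*x/3) + C2*exp(2*x/3)


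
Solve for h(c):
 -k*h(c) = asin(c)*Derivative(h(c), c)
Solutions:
 h(c) = C1*exp(-k*Integral(1/asin(c), c))


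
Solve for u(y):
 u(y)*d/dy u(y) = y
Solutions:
 u(y) = -sqrt(C1 + y^2)
 u(y) = sqrt(C1 + y^2)


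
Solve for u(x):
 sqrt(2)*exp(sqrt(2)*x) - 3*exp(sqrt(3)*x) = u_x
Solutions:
 u(x) = C1 + exp(sqrt(2)*x) - sqrt(3)*exp(sqrt(3)*x)


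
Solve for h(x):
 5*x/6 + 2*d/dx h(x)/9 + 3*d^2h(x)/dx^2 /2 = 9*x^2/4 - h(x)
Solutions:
 h(x) = 9*x^2/4 - 11*x/6 + (C1*sin(sqrt(482)*x/27) + C2*cos(sqrt(482)*x/27))*exp(-2*x/27) - 685/108


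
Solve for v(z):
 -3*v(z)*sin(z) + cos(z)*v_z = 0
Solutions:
 v(z) = C1/cos(z)^3


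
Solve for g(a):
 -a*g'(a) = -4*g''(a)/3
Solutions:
 g(a) = C1 + C2*erfi(sqrt(6)*a/4)


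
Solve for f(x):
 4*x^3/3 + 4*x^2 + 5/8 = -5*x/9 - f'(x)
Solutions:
 f(x) = C1 - x^4/3 - 4*x^3/3 - 5*x^2/18 - 5*x/8


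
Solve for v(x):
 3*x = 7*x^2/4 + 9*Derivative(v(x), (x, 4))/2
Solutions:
 v(x) = C1 + C2*x + C3*x^2 + C4*x^3 - 7*x^6/6480 + x^5/180


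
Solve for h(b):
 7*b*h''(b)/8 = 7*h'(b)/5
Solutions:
 h(b) = C1 + C2*b^(13/5)


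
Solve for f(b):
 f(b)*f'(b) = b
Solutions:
 f(b) = -sqrt(C1 + b^2)
 f(b) = sqrt(C1 + b^2)


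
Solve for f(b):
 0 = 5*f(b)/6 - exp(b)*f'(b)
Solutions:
 f(b) = C1*exp(-5*exp(-b)/6)


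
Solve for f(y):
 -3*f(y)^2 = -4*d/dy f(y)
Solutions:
 f(y) = -4/(C1 + 3*y)


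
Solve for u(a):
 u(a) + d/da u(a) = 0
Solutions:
 u(a) = C1*exp(-a)


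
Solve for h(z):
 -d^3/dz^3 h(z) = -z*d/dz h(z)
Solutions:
 h(z) = C1 + Integral(C2*airyai(z) + C3*airybi(z), z)


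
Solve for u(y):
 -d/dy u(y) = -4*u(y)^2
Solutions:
 u(y) = -1/(C1 + 4*y)


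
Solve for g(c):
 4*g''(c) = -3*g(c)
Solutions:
 g(c) = C1*sin(sqrt(3)*c/2) + C2*cos(sqrt(3)*c/2)


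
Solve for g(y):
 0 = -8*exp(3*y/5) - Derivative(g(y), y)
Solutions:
 g(y) = C1 - 40*exp(3*y/5)/3


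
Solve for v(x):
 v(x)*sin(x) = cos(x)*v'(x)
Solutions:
 v(x) = C1/cos(x)


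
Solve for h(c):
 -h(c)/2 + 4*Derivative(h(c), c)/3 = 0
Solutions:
 h(c) = C1*exp(3*c/8)


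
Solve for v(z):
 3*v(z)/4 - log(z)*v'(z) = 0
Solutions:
 v(z) = C1*exp(3*li(z)/4)


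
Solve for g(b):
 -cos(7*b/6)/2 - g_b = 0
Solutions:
 g(b) = C1 - 3*sin(7*b/6)/7


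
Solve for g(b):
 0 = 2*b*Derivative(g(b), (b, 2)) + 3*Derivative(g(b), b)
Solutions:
 g(b) = C1 + C2/sqrt(b)


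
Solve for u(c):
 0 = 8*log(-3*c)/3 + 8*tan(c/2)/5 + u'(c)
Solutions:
 u(c) = C1 - 8*c*log(-c)/3 - 8*c*log(3)/3 + 8*c/3 + 16*log(cos(c/2))/5


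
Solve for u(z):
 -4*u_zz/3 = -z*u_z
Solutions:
 u(z) = C1 + C2*erfi(sqrt(6)*z/4)


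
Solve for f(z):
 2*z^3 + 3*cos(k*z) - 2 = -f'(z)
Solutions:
 f(z) = C1 - z^4/2 + 2*z - 3*sin(k*z)/k


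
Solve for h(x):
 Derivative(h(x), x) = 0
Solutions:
 h(x) = C1


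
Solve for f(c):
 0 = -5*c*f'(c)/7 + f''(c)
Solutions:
 f(c) = C1 + C2*erfi(sqrt(70)*c/14)


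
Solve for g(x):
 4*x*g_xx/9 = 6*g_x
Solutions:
 g(x) = C1 + C2*x^(29/2)


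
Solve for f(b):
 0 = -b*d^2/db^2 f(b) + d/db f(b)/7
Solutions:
 f(b) = C1 + C2*b^(8/7)


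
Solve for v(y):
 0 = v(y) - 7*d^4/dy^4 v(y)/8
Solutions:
 v(y) = C1*exp(-14^(3/4)*y/7) + C2*exp(14^(3/4)*y/7) + C3*sin(14^(3/4)*y/7) + C4*cos(14^(3/4)*y/7)


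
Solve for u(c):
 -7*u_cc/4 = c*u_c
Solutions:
 u(c) = C1 + C2*erf(sqrt(14)*c/7)


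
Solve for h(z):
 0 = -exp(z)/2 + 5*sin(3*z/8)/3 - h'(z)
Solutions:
 h(z) = C1 - exp(z)/2 - 40*cos(3*z/8)/9


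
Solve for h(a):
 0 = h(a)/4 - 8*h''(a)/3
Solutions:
 h(a) = C1*exp(-sqrt(6)*a/8) + C2*exp(sqrt(6)*a/8)


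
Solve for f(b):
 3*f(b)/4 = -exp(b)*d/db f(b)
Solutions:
 f(b) = C1*exp(3*exp(-b)/4)


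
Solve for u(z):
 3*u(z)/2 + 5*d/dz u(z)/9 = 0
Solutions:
 u(z) = C1*exp(-27*z/10)


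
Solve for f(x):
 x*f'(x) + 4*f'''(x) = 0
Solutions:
 f(x) = C1 + Integral(C2*airyai(-2^(1/3)*x/2) + C3*airybi(-2^(1/3)*x/2), x)


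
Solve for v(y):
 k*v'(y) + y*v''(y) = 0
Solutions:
 v(y) = C1 + y^(1 - re(k))*(C2*sin(log(y)*Abs(im(k))) + C3*cos(log(y)*im(k)))


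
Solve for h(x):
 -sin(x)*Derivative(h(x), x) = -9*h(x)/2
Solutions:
 h(x) = C1*(cos(x) - 1)^(1/4)*(cos(x)^2 - 2*cos(x) + 1)/((cos(x) + 1)^(1/4)*(cos(x)^2 + 2*cos(x) + 1))


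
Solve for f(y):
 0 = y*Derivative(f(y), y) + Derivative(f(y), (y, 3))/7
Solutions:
 f(y) = C1 + Integral(C2*airyai(-7^(1/3)*y) + C3*airybi(-7^(1/3)*y), y)


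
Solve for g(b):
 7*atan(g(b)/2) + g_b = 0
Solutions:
 Integral(1/atan(_y/2), (_y, g(b))) = C1 - 7*b


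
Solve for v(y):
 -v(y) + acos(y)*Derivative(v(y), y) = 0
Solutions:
 v(y) = C1*exp(Integral(1/acos(y), y))


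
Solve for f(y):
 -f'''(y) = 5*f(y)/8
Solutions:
 f(y) = C3*exp(-5^(1/3)*y/2) + (C1*sin(sqrt(3)*5^(1/3)*y/4) + C2*cos(sqrt(3)*5^(1/3)*y/4))*exp(5^(1/3)*y/4)


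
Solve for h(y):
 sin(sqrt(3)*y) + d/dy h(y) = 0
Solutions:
 h(y) = C1 + sqrt(3)*cos(sqrt(3)*y)/3


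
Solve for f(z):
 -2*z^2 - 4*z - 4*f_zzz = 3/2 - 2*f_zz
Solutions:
 f(z) = C1 + C2*z + C3*exp(z/2) + z^4/12 + z^3 + 51*z^2/8


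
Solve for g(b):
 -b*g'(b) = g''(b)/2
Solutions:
 g(b) = C1 + C2*erf(b)


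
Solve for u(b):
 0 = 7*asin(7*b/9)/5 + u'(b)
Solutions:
 u(b) = C1 - 7*b*asin(7*b/9)/5 - sqrt(81 - 49*b^2)/5


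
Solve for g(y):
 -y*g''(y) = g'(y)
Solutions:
 g(y) = C1 + C2*log(y)


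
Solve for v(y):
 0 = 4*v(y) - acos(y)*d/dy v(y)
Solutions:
 v(y) = C1*exp(4*Integral(1/acos(y), y))


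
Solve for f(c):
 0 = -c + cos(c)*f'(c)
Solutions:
 f(c) = C1 + Integral(c/cos(c), c)


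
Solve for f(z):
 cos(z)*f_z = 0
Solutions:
 f(z) = C1


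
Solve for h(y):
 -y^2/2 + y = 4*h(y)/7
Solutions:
 h(y) = 7*y*(2 - y)/8


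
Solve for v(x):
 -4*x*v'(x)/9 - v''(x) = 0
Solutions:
 v(x) = C1 + C2*erf(sqrt(2)*x/3)


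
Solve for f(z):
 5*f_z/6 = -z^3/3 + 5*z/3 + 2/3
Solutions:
 f(z) = C1 - z^4/10 + z^2 + 4*z/5


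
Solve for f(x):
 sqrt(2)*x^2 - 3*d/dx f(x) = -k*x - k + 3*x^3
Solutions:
 f(x) = C1 + k*x^2/6 + k*x/3 - x^4/4 + sqrt(2)*x^3/9


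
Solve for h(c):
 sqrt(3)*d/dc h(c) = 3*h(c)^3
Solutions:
 h(c) = -sqrt(2)*sqrt(-1/(C1 + sqrt(3)*c))/2
 h(c) = sqrt(2)*sqrt(-1/(C1 + sqrt(3)*c))/2


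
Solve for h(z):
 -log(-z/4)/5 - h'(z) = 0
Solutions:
 h(z) = C1 - z*log(-z)/5 + z*(1 + 2*log(2))/5


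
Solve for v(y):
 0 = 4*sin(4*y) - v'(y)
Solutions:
 v(y) = C1 - cos(4*y)


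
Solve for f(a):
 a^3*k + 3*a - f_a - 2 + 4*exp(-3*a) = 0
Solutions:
 f(a) = C1 + a^4*k/4 + 3*a^2/2 - 2*a - 4*exp(-3*a)/3


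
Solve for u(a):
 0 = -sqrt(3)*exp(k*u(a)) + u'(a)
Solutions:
 u(a) = Piecewise((log(-1/(C1*k + sqrt(3)*a*k))/k, Ne(k, 0)), (nan, True))
 u(a) = Piecewise((C1 + sqrt(3)*a, Eq(k, 0)), (nan, True))


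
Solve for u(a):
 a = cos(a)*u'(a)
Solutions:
 u(a) = C1 + Integral(a/cos(a), a)


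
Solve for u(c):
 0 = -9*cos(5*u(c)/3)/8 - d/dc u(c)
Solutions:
 9*c/8 - 3*log(sin(5*u(c)/3) - 1)/10 + 3*log(sin(5*u(c)/3) + 1)/10 = C1


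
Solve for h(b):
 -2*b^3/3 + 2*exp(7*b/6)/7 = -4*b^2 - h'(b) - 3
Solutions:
 h(b) = C1 + b^4/6 - 4*b^3/3 - 3*b - 12*exp(7*b/6)/49


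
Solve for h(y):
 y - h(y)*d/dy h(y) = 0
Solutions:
 h(y) = -sqrt(C1 + y^2)
 h(y) = sqrt(C1 + y^2)


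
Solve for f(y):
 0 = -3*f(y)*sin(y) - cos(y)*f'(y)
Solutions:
 f(y) = C1*cos(y)^3


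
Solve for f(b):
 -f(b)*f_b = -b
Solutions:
 f(b) = -sqrt(C1 + b^2)
 f(b) = sqrt(C1 + b^2)


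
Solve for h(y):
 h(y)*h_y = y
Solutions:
 h(y) = -sqrt(C1 + y^2)
 h(y) = sqrt(C1 + y^2)


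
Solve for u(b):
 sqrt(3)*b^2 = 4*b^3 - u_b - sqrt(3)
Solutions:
 u(b) = C1 + b^4 - sqrt(3)*b^3/3 - sqrt(3)*b


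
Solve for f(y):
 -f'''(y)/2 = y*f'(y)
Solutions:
 f(y) = C1 + Integral(C2*airyai(-2^(1/3)*y) + C3*airybi(-2^(1/3)*y), y)


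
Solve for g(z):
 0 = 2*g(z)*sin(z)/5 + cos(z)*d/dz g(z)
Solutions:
 g(z) = C1*cos(z)^(2/5)


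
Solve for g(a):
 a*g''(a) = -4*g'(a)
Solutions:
 g(a) = C1 + C2/a^3


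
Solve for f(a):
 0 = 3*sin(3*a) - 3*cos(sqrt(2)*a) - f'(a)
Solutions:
 f(a) = C1 - 3*sqrt(2)*sin(sqrt(2)*a)/2 - cos(3*a)


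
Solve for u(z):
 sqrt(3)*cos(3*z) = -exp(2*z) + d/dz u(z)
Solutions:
 u(z) = C1 + exp(2*z)/2 + sqrt(3)*sin(3*z)/3


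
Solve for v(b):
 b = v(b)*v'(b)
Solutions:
 v(b) = -sqrt(C1 + b^2)
 v(b) = sqrt(C1 + b^2)


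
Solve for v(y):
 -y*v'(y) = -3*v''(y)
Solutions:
 v(y) = C1 + C2*erfi(sqrt(6)*y/6)


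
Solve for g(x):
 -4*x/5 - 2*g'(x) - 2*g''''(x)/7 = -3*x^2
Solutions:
 g(x) = C1 + C4*exp(-7^(1/3)*x) + x^3/2 - x^2/5 + (C2*sin(sqrt(3)*7^(1/3)*x/2) + C3*cos(sqrt(3)*7^(1/3)*x/2))*exp(7^(1/3)*x/2)


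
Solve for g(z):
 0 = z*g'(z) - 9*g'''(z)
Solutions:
 g(z) = C1 + Integral(C2*airyai(3^(1/3)*z/3) + C3*airybi(3^(1/3)*z/3), z)


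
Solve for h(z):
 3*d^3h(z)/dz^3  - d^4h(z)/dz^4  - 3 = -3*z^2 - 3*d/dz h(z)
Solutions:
 h(z) = C1 + C2*exp(z*(-2^(2/3)*(sqrt(21) + 5)^(1/3)/4 - 2^(1/3)/(2*(sqrt(21) + 5)^(1/3)) + 1))*sin(2^(1/3)*sqrt(3)*z*(-2^(1/3)*(sqrt(21) + 5)^(1/3) + 2/(sqrt(21) + 5)^(1/3))/4) + C3*exp(z*(-2^(2/3)*(sqrt(21) + 5)^(1/3)/4 - 2^(1/3)/(2*(sqrt(21) + 5)^(1/3)) + 1))*cos(2^(1/3)*sqrt(3)*z*(-2^(1/3)*(sqrt(21) + 5)^(1/3) + 2/(sqrt(21) + 5)^(1/3))/4) + C4*exp(z*(2^(1/3)/(sqrt(21) + 5)^(1/3) + 1 + 2^(2/3)*(sqrt(21) + 5)^(1/3)/2)) - z^3/3 + 3*z


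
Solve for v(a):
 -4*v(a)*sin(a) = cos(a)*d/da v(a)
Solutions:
 v(a) = C1*cos(a)^4


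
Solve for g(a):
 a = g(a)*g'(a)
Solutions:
 g(a) = -sqrt(C1 + a^2)
 g(a) = sqrt(C1 + a^2)


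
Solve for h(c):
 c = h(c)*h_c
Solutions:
 h(c) = -sqrt(C1 + c^2)
 h(c) = sqrt(C1 + c^2)


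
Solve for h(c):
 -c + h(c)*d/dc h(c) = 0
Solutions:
 h(c) = -sqrt(C1 + c^2)
 h(c) = sqrt(C1 + c^2)


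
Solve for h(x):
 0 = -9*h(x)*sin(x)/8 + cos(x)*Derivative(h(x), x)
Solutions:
 h(x) = C1/cos(x)^(9/8)


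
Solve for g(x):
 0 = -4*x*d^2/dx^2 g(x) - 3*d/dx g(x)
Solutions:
 g(x) = C1 + C2*x^(1/4)


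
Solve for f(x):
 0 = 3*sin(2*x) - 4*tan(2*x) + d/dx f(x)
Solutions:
 f(x) = C1 - 2*log(cos(2*x)) + 3*cos(2*x)/2


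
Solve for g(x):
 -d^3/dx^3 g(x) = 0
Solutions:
 g(x) = C1 + C2*x + C3*x^2


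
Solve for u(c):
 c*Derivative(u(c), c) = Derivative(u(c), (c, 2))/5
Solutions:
 u(c) = C1 + C2*erfi(sqrt(10)*c/2)


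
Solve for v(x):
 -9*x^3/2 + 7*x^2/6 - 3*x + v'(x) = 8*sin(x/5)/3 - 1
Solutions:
 v(x) = C1 + 9*x^4/8 - 7*x^3/18 + 3*x^2/2 - x - 40*cos(x/5)/3


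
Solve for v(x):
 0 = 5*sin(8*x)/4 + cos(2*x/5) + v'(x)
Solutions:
 v(x) = C1 - 5*sin(2*x/5)/2 + 5*cos(8*x)/32


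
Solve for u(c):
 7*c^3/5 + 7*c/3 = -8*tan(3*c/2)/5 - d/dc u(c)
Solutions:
 u(c) = C1 - 7*c^4/20 - 7*c^2/6 + 16*log(cos(3*c/2))/15


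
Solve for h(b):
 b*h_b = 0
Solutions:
 h(b) = C1


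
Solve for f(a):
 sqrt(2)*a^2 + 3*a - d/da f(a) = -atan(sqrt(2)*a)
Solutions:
 f(a) = C1 + sqrt(2)*a^3/3 + 3*a^2/2 + a*atan(sqrt(2)*a) - sqrt(2)*log(2*a^2 + 1)/4


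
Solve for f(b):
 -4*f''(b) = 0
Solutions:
 f(b) = C1 + C2*b


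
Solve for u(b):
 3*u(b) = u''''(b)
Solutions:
 u(b) = C1*exp(-3^(1/4)*b) + C2*exp(3^(1/4)*b) + C3*sin(3^(1/4)*b) + C4*cos(3^(1/4)*b)


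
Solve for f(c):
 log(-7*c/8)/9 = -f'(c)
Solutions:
 f(c) = C1 - c*log(-c)/9 + c*(-log(7) + 1 + 3*log(2))/9


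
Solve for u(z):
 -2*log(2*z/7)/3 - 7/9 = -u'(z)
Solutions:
 u(z) = C1 + 2*z*log(z)/3 - 2*z*log(7)/3 + z/9 + 2*z*log(2)/3


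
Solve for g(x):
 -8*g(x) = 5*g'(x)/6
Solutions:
 g(x) = C1*exp(-48*x/5)


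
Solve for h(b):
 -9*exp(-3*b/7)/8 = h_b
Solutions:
 h(b) = C1 + 21*exp(-3*b/7)/8


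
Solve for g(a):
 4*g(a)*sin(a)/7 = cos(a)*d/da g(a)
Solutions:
 g(a) = C1/cos(a)^(4/7)


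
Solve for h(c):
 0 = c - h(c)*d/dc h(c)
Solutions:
 h(c) = -sqrt(C1 + c^2)
 h(c) = sqrt(C1 + c^2)


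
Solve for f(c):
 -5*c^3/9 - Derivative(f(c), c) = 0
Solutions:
 f(c) = C1 - 5*c^4/36


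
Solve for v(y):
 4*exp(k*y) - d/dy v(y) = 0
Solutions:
 v(y) = C1 + 4*exp(k*y)/k


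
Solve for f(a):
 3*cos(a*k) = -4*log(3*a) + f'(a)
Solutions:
 f(a) = C1 + 4*a*log(a) - 4*a + 4*a*log(3) + 3*Piecewise((sin(a*k)/k, Ne(k, 0)), (a, True))


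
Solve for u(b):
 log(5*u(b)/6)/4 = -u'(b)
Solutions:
 4*Integral(1/(log(_y) - log(6) + log(5)), (_y, u(b))) = C1 - b


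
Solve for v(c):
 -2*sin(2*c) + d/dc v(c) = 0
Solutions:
 v(c) = C1 - cos(2*c)


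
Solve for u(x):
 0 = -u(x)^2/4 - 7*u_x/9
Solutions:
 u(x) = 28/(C1 + 9*x)


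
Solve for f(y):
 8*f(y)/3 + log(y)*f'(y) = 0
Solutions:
 f(y) = C1*exp(-8*li(y)/3)


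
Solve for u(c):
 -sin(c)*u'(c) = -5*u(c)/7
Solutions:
 u(c) = C1*(cos(c) - 1)^(5/14)/(cos(c) + 1)^(5/14)


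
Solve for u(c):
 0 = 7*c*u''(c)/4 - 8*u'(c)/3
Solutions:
 u(c) = C1 + C2*c^(53/21)


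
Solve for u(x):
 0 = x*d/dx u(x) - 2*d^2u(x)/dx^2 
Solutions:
 u(x) = C1 + C2*erfi(x/2)


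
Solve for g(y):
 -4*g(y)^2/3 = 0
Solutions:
 g(y) = 0


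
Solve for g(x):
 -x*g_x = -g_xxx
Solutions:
 g(x) = C1 + Integral(C2*airyai(x) + C3*airybi(x), x)


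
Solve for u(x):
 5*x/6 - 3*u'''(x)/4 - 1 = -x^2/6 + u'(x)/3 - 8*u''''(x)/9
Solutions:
 u(x) = C1 + C2*exp(x*(-3^(1/3)*(64*sqrt(1267) + 2291)^(1/3) - 27*3^(2/3)/(64*sqrt(1267) + 2291)^(1/3) + 18)/64)*sin(3^(1/6)*x*(-3^(2/3)*(64*sqrt(1267) + 2291)^(1/3) + 81/(64*sqrt(1267) + 2291)^(1/3))/64) + C3*exp(x*(-3^(1/3)*(64*sqrt(1267) + 2291)^(1/3) - 27*3^(2/3)/(64*sqrt(1267) + 2291)^(1/3) + 18)/64)*cos(3^(1/6)*x*(-3^(2/3)*(64*sqrt(1267) + 2291)^(1/3) + 81/(64*sqrt(1267) + 2291)^(1/3))/64) + C4*exp(x*(27*3^(2/3)/(64*sqrt(1267) + 2291)^(1/3) + 9 + 3^(1/3)*(64*sqrt(1267) + 2291)^(1/3))/32) + x^3/6 + 5*x^2/4 - 21*x/4


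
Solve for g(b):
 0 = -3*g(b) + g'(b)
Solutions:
 g(b) = C1*exp(3*b)


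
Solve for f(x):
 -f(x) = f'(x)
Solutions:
 f(x) = C1*exp(-x)


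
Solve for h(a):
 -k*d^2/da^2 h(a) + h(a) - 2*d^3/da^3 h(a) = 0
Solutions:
 h(a) = C1*exp(-a*(k^2/(k^3 + sqrt(-k^6 + (k^3 - 54)^2) - 54)^(1/3) + k + (k^3 + sqrt(-k^6 + (k^3 - 54)^2) - 54)^(1/3))/6) + C2*exp(a*(-4*k^2/((-1 + sqrt(3)*I)*(k^3 + sqrt(-k^6 + (k^3 - 54)^2) - 54)^(1/3)) - 2*k + (k^3 + sqrt(-k^6 + (k^3 - 54)^2) - 54)^(1/3) - sqrt(3)*I*(k^3 + sqrt(-k^6 + (k^3 - 54)^2) - 54)^(1/3))/12) + C3*exp(a*(4*k^2/((1 + sqrt(3)*I)*(k^3 + sqrt(-k^6 + (k^3 - 54)^2) - 54)^(1/3)) - 2*k + (k^3 + sqrt(-k^6 + (k^3 - 54)^2) - 54)^(1/3) + sqrt(3)*I*(k^3 + sqrt(-k^6 + (k^3 - 54)^2) - 54)^(1/3))/12)


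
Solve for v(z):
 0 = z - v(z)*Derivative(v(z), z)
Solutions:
 v(z) = -sqrt(C1 + z^2)
 v(z) = sqrt(C1 + z^2)


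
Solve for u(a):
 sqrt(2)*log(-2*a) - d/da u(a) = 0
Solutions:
 u(a) = C1 + sqrt(2)*a*log(-a) + sqrt(2)*a*(-1 + log(2))


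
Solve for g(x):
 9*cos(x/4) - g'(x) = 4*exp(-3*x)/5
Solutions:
 g(x) = C1 + 36*sin(x/4) + 4*exp(-3*x)/15


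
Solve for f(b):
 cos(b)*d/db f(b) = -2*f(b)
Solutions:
 f(b) = C1*(sin(b) - 1)/(sin(b) + 1)


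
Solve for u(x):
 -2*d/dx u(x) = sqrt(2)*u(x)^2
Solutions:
 u(x) = 2/(C1 + sqrt(2)*x)


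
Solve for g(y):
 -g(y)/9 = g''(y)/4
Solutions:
 g(y) = C1*sin(2*y/3) + C2*cos(2*y/3)


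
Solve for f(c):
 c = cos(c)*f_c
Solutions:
 f(c) = C1 + Integral(c/cos(c), c)


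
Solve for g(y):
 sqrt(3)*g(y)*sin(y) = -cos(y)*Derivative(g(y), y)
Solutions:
 g(y) = C1*cos(y)^(sqrt(3))


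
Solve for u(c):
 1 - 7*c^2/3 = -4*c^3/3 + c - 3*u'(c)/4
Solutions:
 u(c) = C1 - 4*c^4/9 + 28*c^3/27 + 2*c^2/3 - 4*c/3


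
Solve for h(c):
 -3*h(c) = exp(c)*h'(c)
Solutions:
 h(c) = C1*exp(3*exp(-c))


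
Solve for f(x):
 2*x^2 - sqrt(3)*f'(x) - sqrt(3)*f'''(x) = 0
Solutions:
 f(x) = C1 + C2*sin(x) + C3*cos(x) + 2*sqrt(3)*x^3/9 - 4*sqrt(3)*x/3


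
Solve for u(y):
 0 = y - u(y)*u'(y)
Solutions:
 u(y) = -sqrt(C1 + y^2)
 u(y) = sqrt(C1 + y^2)


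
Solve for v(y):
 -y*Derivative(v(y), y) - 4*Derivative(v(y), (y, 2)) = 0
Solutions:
 v(y) = C1 + C2*erf(sqrt(2)*y/4)


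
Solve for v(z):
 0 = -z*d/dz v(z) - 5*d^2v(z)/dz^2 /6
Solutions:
 v(z) = C1 + C2*erf(sqrt(15)*z/5)


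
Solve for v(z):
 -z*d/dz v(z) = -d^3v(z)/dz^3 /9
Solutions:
 v(z) = C1 + Integral(C2*airyai(3^(2/3)*z) + C3*airybi(3^(2/3)*z), z)


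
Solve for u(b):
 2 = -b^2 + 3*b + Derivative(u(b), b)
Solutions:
 u(b) = C1 + b^3/3 - 3*b^2/2 + 2*b


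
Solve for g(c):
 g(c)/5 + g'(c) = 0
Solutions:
 g(c) = C1*exp(-c/5)


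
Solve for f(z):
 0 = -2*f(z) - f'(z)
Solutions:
 f(z) = C1*exp(-2*z)


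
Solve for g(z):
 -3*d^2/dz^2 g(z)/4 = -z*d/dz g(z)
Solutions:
 g(z) = C1 + C2*erfi(sqrt(6)*z/3)


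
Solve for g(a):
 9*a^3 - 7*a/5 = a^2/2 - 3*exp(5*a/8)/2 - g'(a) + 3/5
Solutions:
 g(a) = C1 - 9*a^4/4 + a^3/6 + 7*a^2/10 + 3*a/5 - 12*exp(5*a/8)/5


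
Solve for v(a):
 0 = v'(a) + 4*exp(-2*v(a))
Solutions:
 v(a) = log(-sqrt(C1 - 8*a))
 v(a) = log(C1 - 8*a)/2


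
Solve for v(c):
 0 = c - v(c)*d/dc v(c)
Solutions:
 v(c) = -sqrt(C1 + c^2)
 v(c) = sqrt(C1 + c^2)


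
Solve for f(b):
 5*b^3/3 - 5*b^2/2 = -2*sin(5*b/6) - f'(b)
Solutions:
 f(b) = C1 - 5*b^4/12 + 5*b^3/6 + 12*cos(5*b/6)/5


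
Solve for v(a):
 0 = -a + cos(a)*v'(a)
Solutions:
 v(a) = C1 + Integral(a/cos(a), a)


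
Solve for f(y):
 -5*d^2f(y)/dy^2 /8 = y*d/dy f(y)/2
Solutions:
 f(y) = C1 + C2*erf(sqrt(10)*y/5)


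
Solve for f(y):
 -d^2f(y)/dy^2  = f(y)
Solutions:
 f(y) = C1*sin(y) + C2*cos(y)


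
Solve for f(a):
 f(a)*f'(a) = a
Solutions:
 f(a) = -sqrt(C1 + a^2)
 f(a) = sqrt(C1 + a^2)


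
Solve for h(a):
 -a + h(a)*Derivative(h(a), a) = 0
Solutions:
 h(a) = -sqrt(C1 + a^2)
 h(a) = sqrt(C1 + a^2)


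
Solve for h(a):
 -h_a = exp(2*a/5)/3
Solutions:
 h(a) = C1 - 5*exp(2*a/5)/6


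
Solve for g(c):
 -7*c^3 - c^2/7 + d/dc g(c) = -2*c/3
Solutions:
 g(c) = C1 + 7*c^4/4 + c^3/21 - c^2/3


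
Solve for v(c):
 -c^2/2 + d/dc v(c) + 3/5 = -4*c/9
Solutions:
 v(c) = C1 + c^3/6 - 2*c^2/9 - 3*c/5


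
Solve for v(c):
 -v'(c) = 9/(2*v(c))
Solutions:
 v(c) = -sqrt(C1 - 9*c)
 v(c) = sqrt(C1 - 9*c)


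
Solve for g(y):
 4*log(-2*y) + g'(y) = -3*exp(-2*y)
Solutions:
 g(y) = C1 - 4*y*log(-y) + 4*y*(1 - log(2)) + 3*exp(-2*y)/2


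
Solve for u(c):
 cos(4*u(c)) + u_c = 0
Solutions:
 u(c) = -asin((C1 + exp(8*c))/(C1 - exp(8*c)))/4 + pi/4
 u(c) = asin((C1 + exp(8*c))/(C1 - exp(8*c)))/4


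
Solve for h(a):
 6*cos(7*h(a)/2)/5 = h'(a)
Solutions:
 -6*a/5 - log(sin(7*h(a)/2) - 1)/7 + log(sin(7*h(a)/2) + 1)/7 = C1


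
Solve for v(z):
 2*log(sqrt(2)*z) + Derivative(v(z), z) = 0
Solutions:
 v(z) = C1 - 2*z*log(z) - z*log(2) + 2*z


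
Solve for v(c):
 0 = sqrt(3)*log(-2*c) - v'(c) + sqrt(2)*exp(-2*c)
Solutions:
 v(c) = C1 + sqrt(3)*c*log(-c) + sqrt(3)*c*(-1 + log(2)) - sqrt(2)*exp(-2*c)/2


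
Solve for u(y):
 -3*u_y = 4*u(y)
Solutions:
 u(y) = C1*exp(-4*y/3)


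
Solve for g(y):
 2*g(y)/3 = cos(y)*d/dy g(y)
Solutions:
 g(y) = C1*(sin(y) + 1)^(1/3)/(sin(y) - 1)^(1/3)


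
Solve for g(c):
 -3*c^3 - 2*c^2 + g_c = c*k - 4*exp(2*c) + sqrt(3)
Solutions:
 g(c) = C1 + 3*c^4/4 + 2*c^3/3 + c^2*k/2 + sqrt(3)*c - 2*exp(2*c)


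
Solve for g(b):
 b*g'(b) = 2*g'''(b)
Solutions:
 g(b) = C1 + Integral(C2*airyai(2^(2/3)*b/2) + C3*airybi(2^(2/3)*b/2), b)


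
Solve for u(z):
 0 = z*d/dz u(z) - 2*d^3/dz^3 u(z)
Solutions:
 u(z) = C1 + Integral(C2*airyai(2^(2/3)*z/2) + C3*airybi(2^(2/3)*z/2), z)


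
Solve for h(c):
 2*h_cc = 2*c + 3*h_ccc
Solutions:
 h(c) = C1 + C2*c + C3*exp(2*c/3) + c^3/6 + 3*c^2/4


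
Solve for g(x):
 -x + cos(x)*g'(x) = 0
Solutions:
 g(x) = C1 + Integral(x/cos(x), x)


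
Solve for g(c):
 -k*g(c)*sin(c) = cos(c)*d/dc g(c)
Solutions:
 g(c) = C1*exp(k*log(cos(c)))


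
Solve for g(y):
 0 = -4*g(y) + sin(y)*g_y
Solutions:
 g(y) = C1*(cos(y)^2 - 2*cos(y) + 1)/(cos(y)^2 + 2*cos(y) + 1)


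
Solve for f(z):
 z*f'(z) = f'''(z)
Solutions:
 f(z) = C1 + Integral(C2*airyai(z) + C3*airybi(z), z)


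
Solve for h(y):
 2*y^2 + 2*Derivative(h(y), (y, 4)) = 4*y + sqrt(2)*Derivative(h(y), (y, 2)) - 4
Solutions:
 h(y) = C1 + C2*y + C3*exp(-2^(3/4)*y/2) + C4*exp(2^(3/4)*y/2) + sqrt(2)*y^4/12 - sqrt(2)*y^3/3 + y^2*(sqrt(2) + 2)


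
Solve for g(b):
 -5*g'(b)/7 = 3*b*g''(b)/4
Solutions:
 g(b) = C1 + C2*b^(1/21)


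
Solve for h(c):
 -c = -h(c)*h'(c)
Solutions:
 h(c) = -sqrt(C1 + c^2)
 h(c) = sqrt(C1 + c^2)


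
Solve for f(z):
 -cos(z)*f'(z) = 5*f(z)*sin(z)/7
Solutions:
 f(z) = C1*cos(z)^(5/7)


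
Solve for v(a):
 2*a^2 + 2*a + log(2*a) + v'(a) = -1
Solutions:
 v(a) = C1 - 2*a^3/3 - a^2 - a*log(a) - a*log(2)


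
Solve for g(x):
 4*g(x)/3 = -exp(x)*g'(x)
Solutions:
 g(x) = C1*exp(4*exp(-x)/3)


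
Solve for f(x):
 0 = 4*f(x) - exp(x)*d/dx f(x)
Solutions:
 f(x) = C1*exp(-4*exp(-x))


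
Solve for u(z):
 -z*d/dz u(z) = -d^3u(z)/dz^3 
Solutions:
 u(z) = C1 + Integral(C2*airyai(z) + C3*airybi(z), z)


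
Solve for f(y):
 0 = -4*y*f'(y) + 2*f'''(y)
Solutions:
 f(y) = C1 + Integral(C2*airyai(2^(1/3)*y) + C3*airybi(2^(1/3)*y), y)


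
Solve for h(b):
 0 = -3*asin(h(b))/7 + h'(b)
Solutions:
 Integral(1/asin(_y), (_y, h(b))) = C1 + 3*b/7


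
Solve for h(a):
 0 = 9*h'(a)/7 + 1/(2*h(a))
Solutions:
 h(a) = -sqrt(C1 - 7*a)/3
 h(a) = sqrt(C1 - 7*a)/3


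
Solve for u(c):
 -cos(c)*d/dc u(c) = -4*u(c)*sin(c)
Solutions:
 u(c) = C1/cos(c)^4


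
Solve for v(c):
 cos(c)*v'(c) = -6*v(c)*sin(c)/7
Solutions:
 v(c) = C1*cos(c)^(6/7)


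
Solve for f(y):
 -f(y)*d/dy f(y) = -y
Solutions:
 f(y) = -sqrt(C1 + y^2)
 f(y) = sqrt(C1 + y^2)


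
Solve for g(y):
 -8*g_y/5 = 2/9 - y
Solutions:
 g(y) = C1 + 5*y^2/16 - 5*y/36


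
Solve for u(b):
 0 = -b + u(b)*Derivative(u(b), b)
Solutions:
 u(b) = -sqrt(C1 + b^2)
 u(b) = sqrt(C1 + b^2)


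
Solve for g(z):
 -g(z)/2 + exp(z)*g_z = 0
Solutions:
 g(z) = C1*exp(-exp(-z)/2)


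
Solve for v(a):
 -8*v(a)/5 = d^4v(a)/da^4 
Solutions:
 v(a) = (C1*sin(2^(1/4)*5^(3/4)*a/5) + C2*cos(2^(1/4)*5^(3/4)*a/5))*exp(-2^(1/4)*5^(3/4)*a/5) + (C3*sin(2^(1/4)*5^(3/4)*a/5) + C4*cos(2^(1/4)*5^(3/4)*a/5))*exp(2^(1/4)*5^(3/4)*a/5)


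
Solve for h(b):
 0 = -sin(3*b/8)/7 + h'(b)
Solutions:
 h(b) = C1 - 8*cos(3*b/8)/21


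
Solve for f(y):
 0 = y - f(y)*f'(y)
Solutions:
 f(y) = -sqrt(C1 + y^2)
 f(y) = sqrt(C1 + y^2)


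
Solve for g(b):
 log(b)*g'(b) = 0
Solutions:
 g(b) = C1


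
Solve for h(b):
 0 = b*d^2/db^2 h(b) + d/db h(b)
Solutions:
 h(b) = C1 + C2*log(b)


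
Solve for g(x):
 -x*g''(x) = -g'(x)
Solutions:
 g(x) = C1 + C2*x^2


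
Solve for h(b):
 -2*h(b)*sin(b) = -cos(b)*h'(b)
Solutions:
 h(b) = C1/cos(b)^2
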